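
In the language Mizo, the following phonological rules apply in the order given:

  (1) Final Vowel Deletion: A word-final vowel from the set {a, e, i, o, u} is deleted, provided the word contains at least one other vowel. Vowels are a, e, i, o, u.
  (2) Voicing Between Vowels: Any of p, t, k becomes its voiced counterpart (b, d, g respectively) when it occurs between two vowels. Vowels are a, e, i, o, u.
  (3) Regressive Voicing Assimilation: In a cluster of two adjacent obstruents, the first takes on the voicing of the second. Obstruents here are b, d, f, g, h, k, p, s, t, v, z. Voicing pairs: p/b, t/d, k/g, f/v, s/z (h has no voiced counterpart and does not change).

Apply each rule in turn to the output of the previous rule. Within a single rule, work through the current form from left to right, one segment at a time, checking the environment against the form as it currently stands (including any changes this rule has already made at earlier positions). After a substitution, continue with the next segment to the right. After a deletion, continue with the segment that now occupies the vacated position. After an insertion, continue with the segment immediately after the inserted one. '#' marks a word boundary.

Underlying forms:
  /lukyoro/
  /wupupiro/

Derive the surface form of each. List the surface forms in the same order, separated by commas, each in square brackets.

[lukyor], [wububir]

/lukyoro/:
  (1) Final Vowel Deletion: [lukyoro] → [lukyor]
  (2) Voicing Between Vowels: no change — [lukyor]
  (3) Regressive Voicing Assimilation: no change — [lukyor]
/wupupiro/:
  (1) Final Vowel Deletion: [wupupiro] → [wupupir]
  (2) Voicing Between Vowels: [wupupir] → [wububir]
  (3) Regressive Voicing Assimilation: no change — [wububir]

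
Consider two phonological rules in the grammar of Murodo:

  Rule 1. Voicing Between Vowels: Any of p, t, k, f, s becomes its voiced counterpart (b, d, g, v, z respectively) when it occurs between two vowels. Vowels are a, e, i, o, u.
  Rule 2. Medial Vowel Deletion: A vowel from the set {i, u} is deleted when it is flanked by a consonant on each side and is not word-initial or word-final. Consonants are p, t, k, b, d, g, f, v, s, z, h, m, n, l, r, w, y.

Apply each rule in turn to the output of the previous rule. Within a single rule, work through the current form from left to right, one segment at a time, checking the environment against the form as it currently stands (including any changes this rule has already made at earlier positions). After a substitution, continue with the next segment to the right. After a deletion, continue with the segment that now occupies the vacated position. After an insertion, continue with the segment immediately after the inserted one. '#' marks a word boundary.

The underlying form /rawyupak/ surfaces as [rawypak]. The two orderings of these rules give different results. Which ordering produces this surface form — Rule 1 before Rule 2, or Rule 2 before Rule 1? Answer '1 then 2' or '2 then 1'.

Order 1 then 2:
  1 Voicing Between Vowels: [rawyupak] → [rawyubak]
  2 Medial Vowel Deletion: [rawyubak] → [rawybak]
  result: [rawybak]
Order 2 then 1:
  2 Medial Vowel Deletion: [rawyupak] → [rawypak]
  1 Voicing Between Vowels: no change — [rawypak]
  result: [rawypak]

2 then 1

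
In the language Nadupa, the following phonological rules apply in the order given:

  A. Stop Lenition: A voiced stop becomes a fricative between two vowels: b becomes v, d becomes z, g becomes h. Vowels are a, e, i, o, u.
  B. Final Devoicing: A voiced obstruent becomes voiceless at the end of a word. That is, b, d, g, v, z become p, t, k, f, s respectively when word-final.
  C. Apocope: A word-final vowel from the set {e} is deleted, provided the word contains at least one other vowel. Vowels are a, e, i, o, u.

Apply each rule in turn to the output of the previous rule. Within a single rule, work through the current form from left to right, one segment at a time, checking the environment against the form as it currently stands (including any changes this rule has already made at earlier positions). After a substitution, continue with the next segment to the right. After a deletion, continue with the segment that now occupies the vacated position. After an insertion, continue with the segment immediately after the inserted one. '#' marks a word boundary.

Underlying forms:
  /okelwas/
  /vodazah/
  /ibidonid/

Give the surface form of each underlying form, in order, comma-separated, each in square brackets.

/okelwas/:
  A Stop Lenition: no change — [okelwas]
  B Final Devoicing: no change — [okelwas]
  C Apocope: no change — [okelwas]
/vodazah/:
  A Stop Lenition: [vodazah] → [vozazah]
  B Final Devoicing: no change — [vozazah]
  C Apocope: no change — [vozazah]
/ibidonid/:
  A Stop Lenition: [ibidonid] → [ivizonid]
  B Final Devoicing: [ivizonid] → [ivizonit]
  C Apocope: no change — [ivizonit]

[okelwas], [vozazah], [ivizonit]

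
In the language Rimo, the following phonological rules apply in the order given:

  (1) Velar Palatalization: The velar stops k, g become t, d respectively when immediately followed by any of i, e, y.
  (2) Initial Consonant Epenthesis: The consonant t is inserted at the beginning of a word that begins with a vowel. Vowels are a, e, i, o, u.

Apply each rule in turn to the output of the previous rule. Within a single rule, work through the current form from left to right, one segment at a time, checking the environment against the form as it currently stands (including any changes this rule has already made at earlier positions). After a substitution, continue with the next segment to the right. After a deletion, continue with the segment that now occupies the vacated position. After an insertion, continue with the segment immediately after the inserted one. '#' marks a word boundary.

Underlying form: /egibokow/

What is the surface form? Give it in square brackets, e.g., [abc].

[tedibokow]

(1) Velar Palatalization: [egibokow] → [edibokow]
(2) Initial Consonant Epenthesis: [edibokow] → [tedibokow]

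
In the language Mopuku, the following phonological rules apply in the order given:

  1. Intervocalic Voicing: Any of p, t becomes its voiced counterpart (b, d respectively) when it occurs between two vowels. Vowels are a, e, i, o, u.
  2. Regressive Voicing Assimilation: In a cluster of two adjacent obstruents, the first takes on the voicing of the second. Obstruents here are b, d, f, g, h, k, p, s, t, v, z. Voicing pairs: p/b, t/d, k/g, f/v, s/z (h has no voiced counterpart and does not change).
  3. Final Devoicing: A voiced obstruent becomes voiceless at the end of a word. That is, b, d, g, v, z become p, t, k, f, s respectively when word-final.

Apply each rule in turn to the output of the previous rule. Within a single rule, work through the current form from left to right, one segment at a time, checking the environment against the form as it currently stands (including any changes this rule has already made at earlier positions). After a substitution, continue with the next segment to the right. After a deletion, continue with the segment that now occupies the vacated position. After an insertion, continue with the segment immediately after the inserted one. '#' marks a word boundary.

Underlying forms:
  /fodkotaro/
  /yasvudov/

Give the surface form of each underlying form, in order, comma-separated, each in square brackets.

/fodkotaro/:
  1 Intervocalic Voicing: [fodkotaro] → [fodkodaro]
  2 Regressive Voicing Assimilation: [fodkodaro] → [fotkodaro]
  3 Final Devoicing: no change — [fotkodaro]
/yasvudov/:
  1 Intervocalic Voicing: no change — [yasvudov]
  2 Regressive Voicing Assimilation: [yasvudov] → [yazvudov]
  3 Final Devoicing: [yazvudov] → [yazvudof]

[fotkodaro], [yazvudof]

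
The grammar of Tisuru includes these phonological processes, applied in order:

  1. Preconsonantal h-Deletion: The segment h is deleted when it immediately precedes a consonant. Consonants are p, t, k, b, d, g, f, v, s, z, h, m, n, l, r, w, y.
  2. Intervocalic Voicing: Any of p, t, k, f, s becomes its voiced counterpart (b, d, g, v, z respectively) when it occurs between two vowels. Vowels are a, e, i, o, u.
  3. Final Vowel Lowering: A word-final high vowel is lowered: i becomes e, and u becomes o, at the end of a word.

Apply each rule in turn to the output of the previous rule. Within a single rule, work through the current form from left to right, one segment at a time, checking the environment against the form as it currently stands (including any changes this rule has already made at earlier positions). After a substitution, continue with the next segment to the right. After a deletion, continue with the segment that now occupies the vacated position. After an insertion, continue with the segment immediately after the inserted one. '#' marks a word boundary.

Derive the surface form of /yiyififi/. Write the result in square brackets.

1 Preconsonantal h-Deletion: no change — [yiyififi]
2 Intervocalic Voicing: [yiyififi] → [yiyivivi]
3 Final Vowel Lowering: [yiyivivi] → [yiyivive]

[yiyivive]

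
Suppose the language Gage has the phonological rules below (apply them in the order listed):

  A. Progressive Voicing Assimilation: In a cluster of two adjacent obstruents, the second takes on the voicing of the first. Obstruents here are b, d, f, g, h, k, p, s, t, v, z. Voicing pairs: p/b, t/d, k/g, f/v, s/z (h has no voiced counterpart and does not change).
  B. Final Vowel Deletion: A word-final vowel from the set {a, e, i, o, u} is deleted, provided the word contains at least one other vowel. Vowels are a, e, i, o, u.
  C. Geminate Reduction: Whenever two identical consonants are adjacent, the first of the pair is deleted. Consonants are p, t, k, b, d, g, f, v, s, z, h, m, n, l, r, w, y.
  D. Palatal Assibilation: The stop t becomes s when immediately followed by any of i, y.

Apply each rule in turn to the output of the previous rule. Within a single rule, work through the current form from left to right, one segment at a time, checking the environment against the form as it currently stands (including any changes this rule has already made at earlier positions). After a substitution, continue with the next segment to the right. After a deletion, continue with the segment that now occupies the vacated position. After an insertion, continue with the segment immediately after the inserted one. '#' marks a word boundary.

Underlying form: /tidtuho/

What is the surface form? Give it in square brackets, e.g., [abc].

[siduh]

A Progressive Voicing Assimilation: [tidtuho] → [tidduho]
B Final Vowel Deletion: [tidduho] → [tidduh]
C Geminate Reduction: [tidduh] → [tiduh]
D Palatal Assibilation: [tiduh] → [siduh]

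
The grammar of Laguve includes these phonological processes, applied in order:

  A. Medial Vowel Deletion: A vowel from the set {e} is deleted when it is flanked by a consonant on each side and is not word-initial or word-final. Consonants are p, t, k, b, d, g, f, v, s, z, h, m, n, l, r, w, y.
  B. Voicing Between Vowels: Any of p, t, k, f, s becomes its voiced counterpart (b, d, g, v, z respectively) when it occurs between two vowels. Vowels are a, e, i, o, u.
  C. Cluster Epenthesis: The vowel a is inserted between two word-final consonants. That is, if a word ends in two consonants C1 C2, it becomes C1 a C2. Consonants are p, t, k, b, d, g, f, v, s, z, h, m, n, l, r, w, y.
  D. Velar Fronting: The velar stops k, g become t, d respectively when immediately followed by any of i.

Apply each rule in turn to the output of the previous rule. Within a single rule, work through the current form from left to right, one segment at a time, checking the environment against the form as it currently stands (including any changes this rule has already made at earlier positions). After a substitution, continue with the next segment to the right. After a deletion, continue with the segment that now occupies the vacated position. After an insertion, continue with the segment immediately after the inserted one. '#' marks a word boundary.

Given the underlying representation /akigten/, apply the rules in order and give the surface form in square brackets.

A Medial Vowel Deletion: [akigten] → [akigtn]
B Voicing Between Vowels: [akigtn] → [agigtn]
C Cluster Epenthesis: [agigtn] → [agigtan]
D Velar Fronting: [agigtan] → [adigtan]

[adigtan]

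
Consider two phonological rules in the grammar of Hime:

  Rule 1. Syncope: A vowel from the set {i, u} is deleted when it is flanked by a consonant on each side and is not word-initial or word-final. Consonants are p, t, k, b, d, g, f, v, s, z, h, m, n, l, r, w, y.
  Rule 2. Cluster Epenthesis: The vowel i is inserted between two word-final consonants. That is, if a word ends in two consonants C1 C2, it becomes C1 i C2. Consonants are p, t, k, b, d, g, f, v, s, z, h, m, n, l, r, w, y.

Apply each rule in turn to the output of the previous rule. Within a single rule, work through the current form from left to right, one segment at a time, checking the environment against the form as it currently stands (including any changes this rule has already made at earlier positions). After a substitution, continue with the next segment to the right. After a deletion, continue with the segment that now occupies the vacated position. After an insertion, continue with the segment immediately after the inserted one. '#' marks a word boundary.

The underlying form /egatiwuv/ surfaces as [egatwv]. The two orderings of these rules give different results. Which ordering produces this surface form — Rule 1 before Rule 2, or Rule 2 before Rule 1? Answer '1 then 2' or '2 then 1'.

Order 1 then 2:
  1 Syncope: [egatiwuv] → [egatwv]
  2 Cluster Epenthesis: [egatwv] → [egatwiv]
  result: [egatwiv]
Order 2 then 1:
  2 Cluster Epenthesis: no change — [egatiwuv]
  1 Syncope: [egatiwuv] → [egatwv]
  result: [egatwv]

2 then 1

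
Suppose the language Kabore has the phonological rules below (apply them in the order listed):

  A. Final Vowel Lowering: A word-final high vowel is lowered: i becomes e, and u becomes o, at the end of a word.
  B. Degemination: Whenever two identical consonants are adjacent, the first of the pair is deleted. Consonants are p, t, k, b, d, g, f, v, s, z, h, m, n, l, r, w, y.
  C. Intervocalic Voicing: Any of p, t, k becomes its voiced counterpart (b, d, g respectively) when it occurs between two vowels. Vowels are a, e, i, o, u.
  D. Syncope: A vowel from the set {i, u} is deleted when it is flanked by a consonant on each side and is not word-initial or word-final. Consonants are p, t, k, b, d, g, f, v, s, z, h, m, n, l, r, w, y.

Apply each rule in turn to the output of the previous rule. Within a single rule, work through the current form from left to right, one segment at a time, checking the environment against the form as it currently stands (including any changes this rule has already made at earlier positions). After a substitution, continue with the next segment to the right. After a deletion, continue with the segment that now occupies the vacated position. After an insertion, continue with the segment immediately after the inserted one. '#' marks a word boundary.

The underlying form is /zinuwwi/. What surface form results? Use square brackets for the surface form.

[znwe]

A Final Vowel Lowering: [zinuwwi] → [zinuwwe]
B Degemination: [zinuwwe] → [zinuwe]
C Intervocalic Voicing: no change — [zinuwe]
D Syncope: [zinuwe] → [znwe]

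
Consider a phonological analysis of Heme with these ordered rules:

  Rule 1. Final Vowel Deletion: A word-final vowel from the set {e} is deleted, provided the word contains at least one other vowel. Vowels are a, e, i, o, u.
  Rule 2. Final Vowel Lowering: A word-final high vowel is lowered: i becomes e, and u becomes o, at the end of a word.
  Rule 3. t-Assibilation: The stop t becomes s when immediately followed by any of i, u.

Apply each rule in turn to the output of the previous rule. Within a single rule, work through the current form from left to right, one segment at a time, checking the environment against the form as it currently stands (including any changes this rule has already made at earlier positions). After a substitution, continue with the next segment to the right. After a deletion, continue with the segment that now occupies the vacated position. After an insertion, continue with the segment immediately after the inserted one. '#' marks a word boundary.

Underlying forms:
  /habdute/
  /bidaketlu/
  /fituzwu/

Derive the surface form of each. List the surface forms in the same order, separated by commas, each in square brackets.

/habdute/:
  Rule 1 Final Vowel Deletion: [habdute] → [habdut]
  Rule 2 Final Vowel Lowering: no change — [habdut]
  Rule 3 t-Assibilation: no change — [habdut]
/bidaketlu/:
  Rule 1 Final Vowel Deletion: no change — [bidaketlu]
  Rule 2 Final Vowel Lowering: [bidaketlu] → [bidaketlo]
  Rule 3 t-Assibilation: no change — [bidaketlo]
/fituzwu/:
  Rule 1 Final Vowel Deletion: no change — [fituzwu]
  Rule 2 Final Vowel Lowering: [fituzwu] → [fituzwo]
  Rule 3 t-Assibilation: [fituzwo] → [fisuzwo]

[habdut], [bidaketlo], [fisuzwo]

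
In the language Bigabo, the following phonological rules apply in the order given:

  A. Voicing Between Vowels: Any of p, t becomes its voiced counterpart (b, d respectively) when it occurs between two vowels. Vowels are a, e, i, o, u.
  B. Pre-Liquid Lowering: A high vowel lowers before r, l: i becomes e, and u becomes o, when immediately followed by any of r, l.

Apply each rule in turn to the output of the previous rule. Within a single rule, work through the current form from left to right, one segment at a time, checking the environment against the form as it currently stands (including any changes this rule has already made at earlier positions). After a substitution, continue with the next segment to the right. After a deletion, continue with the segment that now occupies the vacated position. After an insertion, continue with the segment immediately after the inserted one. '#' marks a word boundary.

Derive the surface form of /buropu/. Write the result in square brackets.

[borobu]

A Voicing Between Vowels: [buropu] → [burobu]
B Pre-Liquid Lowering: [burobu] → [borobu]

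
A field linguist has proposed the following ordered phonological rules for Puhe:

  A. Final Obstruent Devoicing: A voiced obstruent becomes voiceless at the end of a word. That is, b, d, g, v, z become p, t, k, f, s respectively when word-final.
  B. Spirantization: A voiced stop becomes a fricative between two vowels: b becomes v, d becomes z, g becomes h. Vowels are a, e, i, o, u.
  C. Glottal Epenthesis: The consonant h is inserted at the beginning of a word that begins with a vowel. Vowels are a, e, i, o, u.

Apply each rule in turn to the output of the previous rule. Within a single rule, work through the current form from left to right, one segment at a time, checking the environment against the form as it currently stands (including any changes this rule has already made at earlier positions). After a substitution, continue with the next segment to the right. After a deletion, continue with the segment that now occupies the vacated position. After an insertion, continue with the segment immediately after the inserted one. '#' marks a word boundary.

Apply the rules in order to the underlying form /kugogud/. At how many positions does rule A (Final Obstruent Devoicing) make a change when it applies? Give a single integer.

1

A Final Obstruent Devoicing: [kugogud] → [kugogut]
B Spirantization: [kugogut] → [kuhohut]
C Glottal Epenthesis: no change — [kuhohut]
Rule A changed 1 position(s).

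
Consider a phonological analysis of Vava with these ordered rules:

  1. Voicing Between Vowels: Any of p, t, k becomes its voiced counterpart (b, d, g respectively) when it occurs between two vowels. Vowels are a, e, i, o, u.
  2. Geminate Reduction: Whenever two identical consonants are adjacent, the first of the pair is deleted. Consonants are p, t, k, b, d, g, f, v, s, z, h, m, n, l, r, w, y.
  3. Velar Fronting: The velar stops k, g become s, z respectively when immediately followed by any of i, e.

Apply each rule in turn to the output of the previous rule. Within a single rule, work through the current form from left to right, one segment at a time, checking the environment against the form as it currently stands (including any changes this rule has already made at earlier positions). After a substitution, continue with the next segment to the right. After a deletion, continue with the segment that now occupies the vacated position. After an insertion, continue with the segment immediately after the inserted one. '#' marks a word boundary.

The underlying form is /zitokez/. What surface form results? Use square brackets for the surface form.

[zidozez]

1 Voicing Between Vowels: [zitokez] → [zidogez]
2 Geminate Reduction: no change — [zidogez]
3 Velar Fronting: [zidogez] → [zidozez]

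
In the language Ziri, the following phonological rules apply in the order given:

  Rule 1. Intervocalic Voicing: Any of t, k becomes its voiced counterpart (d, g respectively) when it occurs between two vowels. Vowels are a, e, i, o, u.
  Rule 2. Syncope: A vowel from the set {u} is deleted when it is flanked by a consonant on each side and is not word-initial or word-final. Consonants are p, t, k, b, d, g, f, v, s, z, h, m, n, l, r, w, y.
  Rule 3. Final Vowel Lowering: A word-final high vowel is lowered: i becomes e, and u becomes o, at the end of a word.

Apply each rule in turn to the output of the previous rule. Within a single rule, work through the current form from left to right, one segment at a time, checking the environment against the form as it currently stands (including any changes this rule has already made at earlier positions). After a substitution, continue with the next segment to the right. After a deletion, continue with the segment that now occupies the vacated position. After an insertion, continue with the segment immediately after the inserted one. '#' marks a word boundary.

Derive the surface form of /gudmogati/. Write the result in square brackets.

Rule 1 Intervocalic Voicing: [gudmogati] → [gudmogadi]
Rule 2 Syncope: [gudmogadi] → [gdmogadi]
Rule 3 Final Vowel Lowering: [gdmogadi] → [gdmogade]

[gdmogade]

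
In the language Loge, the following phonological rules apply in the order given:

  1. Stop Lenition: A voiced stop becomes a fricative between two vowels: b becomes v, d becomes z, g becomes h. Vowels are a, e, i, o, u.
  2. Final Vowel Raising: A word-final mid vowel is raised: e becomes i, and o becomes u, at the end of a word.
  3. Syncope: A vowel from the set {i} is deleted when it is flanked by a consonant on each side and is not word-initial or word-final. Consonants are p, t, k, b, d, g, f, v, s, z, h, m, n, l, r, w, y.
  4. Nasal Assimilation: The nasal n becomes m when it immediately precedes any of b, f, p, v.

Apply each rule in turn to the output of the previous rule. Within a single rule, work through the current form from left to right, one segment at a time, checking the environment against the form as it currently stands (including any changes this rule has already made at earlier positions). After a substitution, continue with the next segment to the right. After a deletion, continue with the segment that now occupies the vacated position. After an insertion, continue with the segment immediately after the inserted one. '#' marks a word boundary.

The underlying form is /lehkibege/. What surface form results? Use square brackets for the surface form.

1 Stop Lenition: [lehkibege] → [lehkivehe]
2 Final Vowel Raising: [lehkivehe] → [lehkivehi]
3 Syncope: [lehkivehi] → [lehkvehi]
4 Nasal Assimilation: no change — [lehkvehi]

[lehkvehi]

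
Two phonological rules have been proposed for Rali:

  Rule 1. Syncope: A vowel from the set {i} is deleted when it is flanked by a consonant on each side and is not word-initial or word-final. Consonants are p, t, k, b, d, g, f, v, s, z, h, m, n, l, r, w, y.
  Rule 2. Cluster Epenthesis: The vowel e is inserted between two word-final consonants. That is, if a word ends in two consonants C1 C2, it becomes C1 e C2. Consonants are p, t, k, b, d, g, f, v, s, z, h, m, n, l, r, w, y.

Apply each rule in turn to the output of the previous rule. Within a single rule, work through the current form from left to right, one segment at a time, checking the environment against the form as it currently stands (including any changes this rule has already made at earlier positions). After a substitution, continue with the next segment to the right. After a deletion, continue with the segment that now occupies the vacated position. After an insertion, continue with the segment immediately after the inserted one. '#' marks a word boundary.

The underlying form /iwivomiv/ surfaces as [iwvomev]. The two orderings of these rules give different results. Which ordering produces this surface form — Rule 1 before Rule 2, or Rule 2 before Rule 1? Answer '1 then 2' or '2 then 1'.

Order 1 then 2:
  1 Syncope: [iwivomiv] → [iwvomv]
  2 Cluster Epenthesis: [iwvomv] → [iwvomev]
  result: [iwvomev]
Order 2 then 1:
  2 Cluster Epenthesis: no change — [iwivomiv]
  1 Syncope: [iwivomiv] → [iwvomv]
  result: [iwvomv]

1 then 2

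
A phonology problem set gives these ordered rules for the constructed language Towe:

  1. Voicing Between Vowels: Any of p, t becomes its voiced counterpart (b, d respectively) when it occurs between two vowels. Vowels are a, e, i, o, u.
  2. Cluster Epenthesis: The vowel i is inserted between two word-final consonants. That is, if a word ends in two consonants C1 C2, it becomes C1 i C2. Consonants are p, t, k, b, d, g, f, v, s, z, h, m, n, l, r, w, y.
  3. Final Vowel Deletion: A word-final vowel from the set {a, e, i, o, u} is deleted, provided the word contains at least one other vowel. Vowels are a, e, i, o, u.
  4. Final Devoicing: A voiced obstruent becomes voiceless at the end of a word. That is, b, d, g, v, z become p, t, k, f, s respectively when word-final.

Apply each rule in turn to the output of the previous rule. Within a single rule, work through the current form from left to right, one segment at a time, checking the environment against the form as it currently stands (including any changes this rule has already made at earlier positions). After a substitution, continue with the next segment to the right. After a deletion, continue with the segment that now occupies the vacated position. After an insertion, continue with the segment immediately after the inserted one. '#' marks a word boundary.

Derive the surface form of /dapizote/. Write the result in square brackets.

[dabizot]

1 Voicing Between Vowels: [dapizote] → [dabizode]
2 Cluster Epenthesis: no change — [dabizode]
3 Final Vowel Deletion: [dabizode] → [dabizod]
4 Final Devoicing: [dabizod] → [dabizot]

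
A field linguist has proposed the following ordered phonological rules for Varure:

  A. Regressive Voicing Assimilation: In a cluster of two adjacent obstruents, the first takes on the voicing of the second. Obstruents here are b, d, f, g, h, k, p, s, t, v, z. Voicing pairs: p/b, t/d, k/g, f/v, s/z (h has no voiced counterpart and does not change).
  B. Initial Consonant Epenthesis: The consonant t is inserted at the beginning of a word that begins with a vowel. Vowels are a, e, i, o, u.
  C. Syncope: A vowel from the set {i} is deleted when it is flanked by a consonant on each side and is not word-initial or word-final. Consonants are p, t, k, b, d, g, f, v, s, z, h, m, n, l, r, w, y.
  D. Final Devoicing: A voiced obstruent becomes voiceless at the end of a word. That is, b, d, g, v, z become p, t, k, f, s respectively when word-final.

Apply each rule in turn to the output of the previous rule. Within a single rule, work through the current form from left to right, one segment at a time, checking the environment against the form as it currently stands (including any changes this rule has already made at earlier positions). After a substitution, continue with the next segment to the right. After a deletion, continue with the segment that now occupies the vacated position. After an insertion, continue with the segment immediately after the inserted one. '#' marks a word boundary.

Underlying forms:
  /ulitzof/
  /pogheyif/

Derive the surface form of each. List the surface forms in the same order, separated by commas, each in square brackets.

/ulitzof/:
  A Regressive Voicing Assimilation: [ulitzof] → [ulidzof]
  B Initial Consonant Epenthesis: [ulidzof] → [tulidzof]
  C Syncope: [tulidzof] → [tuldzof]
  D Final Devoicing: no change — [tuldzof]
/pogheyif/:
  A Regressive Voicing Assimilation: [pogheyif] → [pokheyif]
  B Initial Consonant Epenthesis: no change — [pokheyif]
  C Syncope: [pokheyif] → [pokheyf]
  D Final Devoicing: no change — [pokheyf]

[tuldzof], [pokheyf]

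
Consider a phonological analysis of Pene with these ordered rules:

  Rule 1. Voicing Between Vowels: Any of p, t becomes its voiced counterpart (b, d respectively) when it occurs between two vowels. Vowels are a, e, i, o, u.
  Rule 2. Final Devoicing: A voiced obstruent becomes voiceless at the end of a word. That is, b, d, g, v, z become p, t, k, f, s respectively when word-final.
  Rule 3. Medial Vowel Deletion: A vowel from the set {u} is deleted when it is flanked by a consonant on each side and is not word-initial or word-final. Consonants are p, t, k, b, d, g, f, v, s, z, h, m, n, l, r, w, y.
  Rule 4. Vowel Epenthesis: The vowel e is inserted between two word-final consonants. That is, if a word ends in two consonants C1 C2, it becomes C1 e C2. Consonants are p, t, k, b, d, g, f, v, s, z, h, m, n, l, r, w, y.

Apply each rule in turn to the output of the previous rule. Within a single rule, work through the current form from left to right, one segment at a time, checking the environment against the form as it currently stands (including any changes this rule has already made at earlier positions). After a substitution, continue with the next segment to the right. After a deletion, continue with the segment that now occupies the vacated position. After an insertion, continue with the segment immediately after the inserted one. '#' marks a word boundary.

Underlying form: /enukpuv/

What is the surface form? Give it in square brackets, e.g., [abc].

Rule 1 Voicing Between Vowels: no change — [enukpuv]
Rule 2 Final Devoicing: [enukpuv] → [enukpuf]
Rule 3 Medial Vowel Deletion: [enukpuf] → [enkpf]
Rule 4 Vowel Epenthesis: [enkpf] → [enkpef]

[enkpef]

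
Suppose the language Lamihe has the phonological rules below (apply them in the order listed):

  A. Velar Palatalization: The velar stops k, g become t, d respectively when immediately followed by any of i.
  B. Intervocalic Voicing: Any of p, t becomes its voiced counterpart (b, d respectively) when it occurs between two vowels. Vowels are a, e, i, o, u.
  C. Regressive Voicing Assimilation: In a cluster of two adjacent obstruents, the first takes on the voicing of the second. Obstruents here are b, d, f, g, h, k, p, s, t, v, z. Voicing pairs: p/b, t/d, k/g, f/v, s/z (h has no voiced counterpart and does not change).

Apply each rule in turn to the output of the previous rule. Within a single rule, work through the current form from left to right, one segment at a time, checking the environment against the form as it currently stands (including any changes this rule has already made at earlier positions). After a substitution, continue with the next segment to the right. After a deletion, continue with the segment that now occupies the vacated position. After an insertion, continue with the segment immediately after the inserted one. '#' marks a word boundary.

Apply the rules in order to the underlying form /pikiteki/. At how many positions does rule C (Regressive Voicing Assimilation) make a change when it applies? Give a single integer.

A Velar Palatalization: [pikiteki] → [pititeti]
B Intervocalic Voicing: [pititeti] → [pididedi]
C Regressive Voicing Assimilation: no change — [pididedi]
Rule C changed 0 position(s).

0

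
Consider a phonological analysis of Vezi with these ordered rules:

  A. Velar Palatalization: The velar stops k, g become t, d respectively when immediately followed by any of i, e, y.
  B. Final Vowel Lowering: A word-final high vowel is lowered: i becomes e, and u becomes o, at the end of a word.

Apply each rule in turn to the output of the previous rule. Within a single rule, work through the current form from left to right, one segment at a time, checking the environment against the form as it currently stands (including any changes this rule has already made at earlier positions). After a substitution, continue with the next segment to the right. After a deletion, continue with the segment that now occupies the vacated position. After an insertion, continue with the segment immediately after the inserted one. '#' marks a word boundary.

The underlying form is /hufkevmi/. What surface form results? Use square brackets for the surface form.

A Velar Palatalization: [hufkevmi] → [huftevmi]
B Final Vowel Lowering: [huftevmi] → [huftevme]

[huftevme]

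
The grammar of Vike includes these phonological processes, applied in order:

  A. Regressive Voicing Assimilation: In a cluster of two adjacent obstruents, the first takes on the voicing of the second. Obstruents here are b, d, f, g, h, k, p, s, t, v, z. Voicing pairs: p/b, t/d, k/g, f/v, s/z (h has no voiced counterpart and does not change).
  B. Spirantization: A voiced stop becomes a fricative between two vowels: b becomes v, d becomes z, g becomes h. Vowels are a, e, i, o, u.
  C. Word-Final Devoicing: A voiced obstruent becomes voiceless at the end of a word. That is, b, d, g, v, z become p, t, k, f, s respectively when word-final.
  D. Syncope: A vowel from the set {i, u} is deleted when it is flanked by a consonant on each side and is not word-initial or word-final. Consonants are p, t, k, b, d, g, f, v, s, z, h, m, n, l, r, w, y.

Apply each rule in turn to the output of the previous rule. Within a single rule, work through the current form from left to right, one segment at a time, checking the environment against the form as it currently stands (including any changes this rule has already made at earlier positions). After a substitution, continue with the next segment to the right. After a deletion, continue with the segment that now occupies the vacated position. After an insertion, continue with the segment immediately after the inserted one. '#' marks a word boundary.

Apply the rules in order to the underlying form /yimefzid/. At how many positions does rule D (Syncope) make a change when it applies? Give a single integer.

2

A Regressive Voicing Assimilation: [yimefzid] → [yimevzid]
B Spirantization: no change — [yimevzid]
C Word-Final Devoicing: [yimevzid] → [yimevzit]
D Syncope: [yimevzit] → [ymevzt]
Rule D changed 2 position(s).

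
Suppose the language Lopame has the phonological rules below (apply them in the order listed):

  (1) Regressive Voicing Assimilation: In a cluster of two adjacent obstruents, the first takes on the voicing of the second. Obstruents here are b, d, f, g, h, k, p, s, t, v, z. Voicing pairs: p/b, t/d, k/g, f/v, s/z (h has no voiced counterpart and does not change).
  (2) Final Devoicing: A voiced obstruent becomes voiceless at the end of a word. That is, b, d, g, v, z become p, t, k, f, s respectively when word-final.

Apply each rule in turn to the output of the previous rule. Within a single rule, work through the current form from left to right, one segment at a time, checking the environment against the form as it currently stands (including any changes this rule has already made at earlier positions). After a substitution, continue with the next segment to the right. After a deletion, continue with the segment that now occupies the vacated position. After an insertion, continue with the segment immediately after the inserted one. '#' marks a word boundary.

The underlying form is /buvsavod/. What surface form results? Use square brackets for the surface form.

(1) Regressive Voicing Assimilation: [buvsavod] → [bufsavod]
(2) Final Devoicing: [bufsavod] → [bufsavot]

[bufsavot]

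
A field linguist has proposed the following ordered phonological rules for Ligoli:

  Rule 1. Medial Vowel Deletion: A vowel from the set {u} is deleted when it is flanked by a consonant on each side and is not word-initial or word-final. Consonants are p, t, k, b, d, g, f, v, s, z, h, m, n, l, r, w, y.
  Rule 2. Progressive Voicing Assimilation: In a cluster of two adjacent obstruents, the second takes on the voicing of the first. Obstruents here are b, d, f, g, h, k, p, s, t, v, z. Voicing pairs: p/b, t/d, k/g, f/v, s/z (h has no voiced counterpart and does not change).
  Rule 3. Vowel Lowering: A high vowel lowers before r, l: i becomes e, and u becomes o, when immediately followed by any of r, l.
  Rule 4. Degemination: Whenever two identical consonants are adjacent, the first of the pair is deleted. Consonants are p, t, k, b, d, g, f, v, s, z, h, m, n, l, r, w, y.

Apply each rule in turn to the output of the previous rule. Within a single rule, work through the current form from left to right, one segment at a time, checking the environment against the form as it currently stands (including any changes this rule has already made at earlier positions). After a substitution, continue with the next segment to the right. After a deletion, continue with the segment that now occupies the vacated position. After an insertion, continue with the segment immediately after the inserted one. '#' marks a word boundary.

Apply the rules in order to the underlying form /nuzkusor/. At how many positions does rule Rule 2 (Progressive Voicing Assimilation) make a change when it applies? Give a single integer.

Rule 1 Medial Vowel Deletion: [nuzkusor] → [nzksor]
Rule 2 Progressive Voicing Assimilation: [nzksor] → [nzgzor]
Rule 3 Vowel Lowering: no change — [nzgzor]
Rule 4 Degemination: no change — [nzgzor]
Rule Rule 2 changed 2 position(s).

2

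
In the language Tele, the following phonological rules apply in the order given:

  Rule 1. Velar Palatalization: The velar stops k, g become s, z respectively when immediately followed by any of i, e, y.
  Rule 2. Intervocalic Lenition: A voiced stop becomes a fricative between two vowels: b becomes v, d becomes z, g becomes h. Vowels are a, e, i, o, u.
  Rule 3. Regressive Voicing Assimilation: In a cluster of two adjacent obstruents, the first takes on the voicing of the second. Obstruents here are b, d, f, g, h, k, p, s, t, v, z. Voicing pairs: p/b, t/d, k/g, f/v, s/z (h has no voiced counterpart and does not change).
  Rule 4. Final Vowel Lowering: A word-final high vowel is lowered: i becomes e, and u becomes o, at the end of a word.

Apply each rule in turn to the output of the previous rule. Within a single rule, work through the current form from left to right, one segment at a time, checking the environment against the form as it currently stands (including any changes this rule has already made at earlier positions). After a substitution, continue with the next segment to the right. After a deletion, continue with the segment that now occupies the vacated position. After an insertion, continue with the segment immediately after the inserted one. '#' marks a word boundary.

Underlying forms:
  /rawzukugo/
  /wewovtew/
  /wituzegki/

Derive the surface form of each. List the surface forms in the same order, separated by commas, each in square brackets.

[rawzukuho], [wewoftew], [wituzekse]

/rawzukugo/:
  Rule 1 Velar Palatalization: no change — [rawzukugo]
  Rule 2 Intervocalic Lenition: [rawzukugo] → [rawzukuho]
  Rule 3 Regressive Voicing Assimilation: no change — [rawzukuho]
  Rule 4 Final Vowel Lowering: no change — [rawzukuho]
/wewovtew/:
  Rule 1 Velar Palatalization: no change — [wewovtew]
  Rule 2 Intervocalic Lenition: no change — [wewovtew]
  Rule 3 Regressive Voicing Assimilation: [wewovtew] → [wewoftew]
  Rule 4 Final Vowel Lowering: no change — [wewoftew]
/wituzegki/:
  Rule 1 Velar Palatalization: [wituzegki] → [wituzegsi]
  Rule 2 Intervocalic Lenition: no change — [wituzegsi]
  Rule 3 Regressive Voicing Assimilation: [wituzegsi] → [wituzeksi]
  Rule 4 Final Vowel Lowering: [wituzeksi] → [wituzekse]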